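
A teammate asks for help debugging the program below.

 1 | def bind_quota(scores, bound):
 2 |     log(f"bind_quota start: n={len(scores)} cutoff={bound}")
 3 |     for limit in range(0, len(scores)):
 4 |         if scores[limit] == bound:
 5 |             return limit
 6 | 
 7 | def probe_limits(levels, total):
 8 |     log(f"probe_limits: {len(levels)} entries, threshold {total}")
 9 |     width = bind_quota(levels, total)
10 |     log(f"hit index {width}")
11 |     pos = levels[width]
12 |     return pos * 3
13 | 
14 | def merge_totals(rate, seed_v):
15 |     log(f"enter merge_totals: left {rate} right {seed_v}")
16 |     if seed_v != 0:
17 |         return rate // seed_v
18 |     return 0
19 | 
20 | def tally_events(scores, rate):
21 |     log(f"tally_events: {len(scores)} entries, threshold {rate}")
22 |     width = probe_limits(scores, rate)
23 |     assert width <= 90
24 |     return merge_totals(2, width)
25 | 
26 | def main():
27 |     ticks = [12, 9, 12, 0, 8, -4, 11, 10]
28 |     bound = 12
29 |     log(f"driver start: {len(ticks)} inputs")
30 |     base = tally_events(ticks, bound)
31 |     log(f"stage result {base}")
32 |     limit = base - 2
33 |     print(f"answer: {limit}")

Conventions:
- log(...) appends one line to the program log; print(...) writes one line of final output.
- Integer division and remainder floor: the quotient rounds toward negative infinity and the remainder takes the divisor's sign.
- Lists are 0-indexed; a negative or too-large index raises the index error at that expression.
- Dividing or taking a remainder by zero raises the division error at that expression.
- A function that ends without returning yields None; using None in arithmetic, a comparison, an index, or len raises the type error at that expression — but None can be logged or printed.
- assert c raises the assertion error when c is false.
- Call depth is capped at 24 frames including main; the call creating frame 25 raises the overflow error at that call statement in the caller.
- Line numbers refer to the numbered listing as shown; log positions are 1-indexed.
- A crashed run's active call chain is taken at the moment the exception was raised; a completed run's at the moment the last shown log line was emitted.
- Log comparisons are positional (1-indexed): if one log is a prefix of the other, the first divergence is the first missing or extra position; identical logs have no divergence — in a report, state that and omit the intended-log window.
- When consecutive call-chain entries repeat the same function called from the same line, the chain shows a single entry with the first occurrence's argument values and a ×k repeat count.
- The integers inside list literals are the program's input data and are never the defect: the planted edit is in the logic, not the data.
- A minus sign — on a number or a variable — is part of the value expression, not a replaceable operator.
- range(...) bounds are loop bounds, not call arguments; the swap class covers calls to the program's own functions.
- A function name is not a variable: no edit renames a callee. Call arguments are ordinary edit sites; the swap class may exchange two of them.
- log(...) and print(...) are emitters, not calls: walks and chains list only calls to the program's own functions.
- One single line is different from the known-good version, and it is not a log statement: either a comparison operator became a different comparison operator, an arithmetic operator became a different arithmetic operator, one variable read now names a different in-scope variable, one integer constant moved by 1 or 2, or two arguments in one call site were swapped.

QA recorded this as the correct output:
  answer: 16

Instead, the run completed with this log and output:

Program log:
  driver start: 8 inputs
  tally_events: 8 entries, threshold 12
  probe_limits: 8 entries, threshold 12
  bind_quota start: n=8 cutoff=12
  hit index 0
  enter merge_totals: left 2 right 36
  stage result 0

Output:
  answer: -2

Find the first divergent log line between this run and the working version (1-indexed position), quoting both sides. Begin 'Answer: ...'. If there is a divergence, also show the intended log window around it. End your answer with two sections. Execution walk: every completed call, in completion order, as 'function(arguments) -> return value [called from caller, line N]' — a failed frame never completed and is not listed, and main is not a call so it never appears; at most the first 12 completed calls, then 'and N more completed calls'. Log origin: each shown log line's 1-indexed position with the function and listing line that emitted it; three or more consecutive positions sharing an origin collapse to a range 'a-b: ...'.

Answer: at position 6 the run shows 'enter merge_totals: left 2 right 36' where the working version logs 'enter merge_totals: left 36 right 2'.
Intended log window:
  4: bind_quota start: n=8 cutoff=12
  5: hit index 0
  6: enter merge_totals: left 36 right 2
  7: stage result 18
Execution walk:
  bind_quota([12, 9, 12, 0, 8, -4, 11, 10], 12) -> 0  [called from probe_limits, line 9]
  probe_limits([12, 9, 12, 0, 8, -4, 11, 10], 12) -> 36  [called from tally_events, line 22]
  merge_totals(2, 36) -> 0  [called from tally_events, line 24]
  tally_events([12, 9, 12, 0, 8, -4, 11, 10], 12) -> 0  [called from main, line 30]
Log line origins:
  1 — main, line 29
  2 — tally_events, line 21
  3 — probe_limits, line 8
  4 — bind_quota, line 2
  5 — probe_limits, line 10
  6 — merge_totals, line 15
  7 — main, line 31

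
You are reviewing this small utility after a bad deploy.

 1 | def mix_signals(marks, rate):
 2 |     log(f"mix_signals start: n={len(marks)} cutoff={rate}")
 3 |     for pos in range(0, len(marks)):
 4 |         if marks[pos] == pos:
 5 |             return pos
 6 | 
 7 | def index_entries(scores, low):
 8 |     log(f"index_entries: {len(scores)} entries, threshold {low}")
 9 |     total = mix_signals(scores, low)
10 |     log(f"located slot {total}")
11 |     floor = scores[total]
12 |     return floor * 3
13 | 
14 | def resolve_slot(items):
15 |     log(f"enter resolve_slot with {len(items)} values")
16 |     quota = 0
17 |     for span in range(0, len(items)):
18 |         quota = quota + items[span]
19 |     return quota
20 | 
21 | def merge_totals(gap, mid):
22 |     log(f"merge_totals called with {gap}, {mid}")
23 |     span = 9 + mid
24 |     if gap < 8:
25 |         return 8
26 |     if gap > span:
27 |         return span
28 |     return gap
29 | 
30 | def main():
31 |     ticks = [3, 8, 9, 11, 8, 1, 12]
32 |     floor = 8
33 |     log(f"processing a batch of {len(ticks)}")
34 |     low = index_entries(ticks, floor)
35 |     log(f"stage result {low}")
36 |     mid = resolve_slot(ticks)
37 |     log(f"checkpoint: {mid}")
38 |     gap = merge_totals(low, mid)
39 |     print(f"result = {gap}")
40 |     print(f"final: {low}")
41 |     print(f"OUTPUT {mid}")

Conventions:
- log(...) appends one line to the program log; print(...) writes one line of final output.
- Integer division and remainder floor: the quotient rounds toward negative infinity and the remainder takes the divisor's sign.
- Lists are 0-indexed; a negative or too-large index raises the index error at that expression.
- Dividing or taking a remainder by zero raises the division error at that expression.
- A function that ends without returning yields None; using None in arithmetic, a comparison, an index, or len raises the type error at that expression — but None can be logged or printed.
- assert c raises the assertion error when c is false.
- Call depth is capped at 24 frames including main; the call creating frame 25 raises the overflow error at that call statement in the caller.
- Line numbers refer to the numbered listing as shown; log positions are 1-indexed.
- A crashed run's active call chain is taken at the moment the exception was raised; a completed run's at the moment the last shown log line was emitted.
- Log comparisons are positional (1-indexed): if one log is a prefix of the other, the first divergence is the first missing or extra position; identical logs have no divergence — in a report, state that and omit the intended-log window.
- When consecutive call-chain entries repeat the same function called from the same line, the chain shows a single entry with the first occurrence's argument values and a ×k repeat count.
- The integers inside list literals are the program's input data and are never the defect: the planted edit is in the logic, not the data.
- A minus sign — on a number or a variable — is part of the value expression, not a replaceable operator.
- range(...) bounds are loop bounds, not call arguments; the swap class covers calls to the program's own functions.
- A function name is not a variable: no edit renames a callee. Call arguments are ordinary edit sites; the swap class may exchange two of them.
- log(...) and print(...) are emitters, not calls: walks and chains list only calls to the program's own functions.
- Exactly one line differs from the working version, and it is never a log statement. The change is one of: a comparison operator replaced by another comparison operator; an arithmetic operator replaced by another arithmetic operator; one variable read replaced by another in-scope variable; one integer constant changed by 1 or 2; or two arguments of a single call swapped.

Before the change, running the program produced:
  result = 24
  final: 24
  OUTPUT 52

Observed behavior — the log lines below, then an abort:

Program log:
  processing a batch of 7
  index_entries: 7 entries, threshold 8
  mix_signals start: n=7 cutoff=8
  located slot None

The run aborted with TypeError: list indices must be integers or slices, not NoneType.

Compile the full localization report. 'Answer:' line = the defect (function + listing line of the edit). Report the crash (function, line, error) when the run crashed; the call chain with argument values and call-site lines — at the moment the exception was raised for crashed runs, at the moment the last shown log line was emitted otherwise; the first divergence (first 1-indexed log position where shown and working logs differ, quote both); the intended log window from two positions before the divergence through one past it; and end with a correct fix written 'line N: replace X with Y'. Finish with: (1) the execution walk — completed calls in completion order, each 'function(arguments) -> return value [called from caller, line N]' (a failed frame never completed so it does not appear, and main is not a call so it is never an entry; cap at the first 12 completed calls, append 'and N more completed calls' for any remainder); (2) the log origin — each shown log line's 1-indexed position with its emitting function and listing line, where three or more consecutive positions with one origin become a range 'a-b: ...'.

Answer: the defect is in mix_signals at line 4.
Key observation: The earliest visible damage is log position 4 — 'located slot None' rather than the intended 'located slot 1'.
Crash: index_entries, line 11, TypeError.
Call chain: main -> index_entries([3, 8, 9, 11, 8, 1, 12], 8) (called at line 34).
First divergence: position 4 — the shown line 'located slot None' should read 'located slot 1'.
Intended log window:
  2: index_entries: 7 entries, threshold 8
  3: mix_signals start: n=7 cutoff=8
  4: located slot 1
  5: stage result 24
Execution walk:
  mix_signals([3, 8, 9, 11, 8, 1, 12], 8) -> None  [called from index_entries, line 9]
Log origins:
  1: logged in main at line 33
  2: logged in index_entries at line 8
  3: logged in mix_signals at line 2
  4: logged in index_entries at line 10
A correct fix: line 4: replace `marks[pos] == pos` with `marks[pos] == rate`.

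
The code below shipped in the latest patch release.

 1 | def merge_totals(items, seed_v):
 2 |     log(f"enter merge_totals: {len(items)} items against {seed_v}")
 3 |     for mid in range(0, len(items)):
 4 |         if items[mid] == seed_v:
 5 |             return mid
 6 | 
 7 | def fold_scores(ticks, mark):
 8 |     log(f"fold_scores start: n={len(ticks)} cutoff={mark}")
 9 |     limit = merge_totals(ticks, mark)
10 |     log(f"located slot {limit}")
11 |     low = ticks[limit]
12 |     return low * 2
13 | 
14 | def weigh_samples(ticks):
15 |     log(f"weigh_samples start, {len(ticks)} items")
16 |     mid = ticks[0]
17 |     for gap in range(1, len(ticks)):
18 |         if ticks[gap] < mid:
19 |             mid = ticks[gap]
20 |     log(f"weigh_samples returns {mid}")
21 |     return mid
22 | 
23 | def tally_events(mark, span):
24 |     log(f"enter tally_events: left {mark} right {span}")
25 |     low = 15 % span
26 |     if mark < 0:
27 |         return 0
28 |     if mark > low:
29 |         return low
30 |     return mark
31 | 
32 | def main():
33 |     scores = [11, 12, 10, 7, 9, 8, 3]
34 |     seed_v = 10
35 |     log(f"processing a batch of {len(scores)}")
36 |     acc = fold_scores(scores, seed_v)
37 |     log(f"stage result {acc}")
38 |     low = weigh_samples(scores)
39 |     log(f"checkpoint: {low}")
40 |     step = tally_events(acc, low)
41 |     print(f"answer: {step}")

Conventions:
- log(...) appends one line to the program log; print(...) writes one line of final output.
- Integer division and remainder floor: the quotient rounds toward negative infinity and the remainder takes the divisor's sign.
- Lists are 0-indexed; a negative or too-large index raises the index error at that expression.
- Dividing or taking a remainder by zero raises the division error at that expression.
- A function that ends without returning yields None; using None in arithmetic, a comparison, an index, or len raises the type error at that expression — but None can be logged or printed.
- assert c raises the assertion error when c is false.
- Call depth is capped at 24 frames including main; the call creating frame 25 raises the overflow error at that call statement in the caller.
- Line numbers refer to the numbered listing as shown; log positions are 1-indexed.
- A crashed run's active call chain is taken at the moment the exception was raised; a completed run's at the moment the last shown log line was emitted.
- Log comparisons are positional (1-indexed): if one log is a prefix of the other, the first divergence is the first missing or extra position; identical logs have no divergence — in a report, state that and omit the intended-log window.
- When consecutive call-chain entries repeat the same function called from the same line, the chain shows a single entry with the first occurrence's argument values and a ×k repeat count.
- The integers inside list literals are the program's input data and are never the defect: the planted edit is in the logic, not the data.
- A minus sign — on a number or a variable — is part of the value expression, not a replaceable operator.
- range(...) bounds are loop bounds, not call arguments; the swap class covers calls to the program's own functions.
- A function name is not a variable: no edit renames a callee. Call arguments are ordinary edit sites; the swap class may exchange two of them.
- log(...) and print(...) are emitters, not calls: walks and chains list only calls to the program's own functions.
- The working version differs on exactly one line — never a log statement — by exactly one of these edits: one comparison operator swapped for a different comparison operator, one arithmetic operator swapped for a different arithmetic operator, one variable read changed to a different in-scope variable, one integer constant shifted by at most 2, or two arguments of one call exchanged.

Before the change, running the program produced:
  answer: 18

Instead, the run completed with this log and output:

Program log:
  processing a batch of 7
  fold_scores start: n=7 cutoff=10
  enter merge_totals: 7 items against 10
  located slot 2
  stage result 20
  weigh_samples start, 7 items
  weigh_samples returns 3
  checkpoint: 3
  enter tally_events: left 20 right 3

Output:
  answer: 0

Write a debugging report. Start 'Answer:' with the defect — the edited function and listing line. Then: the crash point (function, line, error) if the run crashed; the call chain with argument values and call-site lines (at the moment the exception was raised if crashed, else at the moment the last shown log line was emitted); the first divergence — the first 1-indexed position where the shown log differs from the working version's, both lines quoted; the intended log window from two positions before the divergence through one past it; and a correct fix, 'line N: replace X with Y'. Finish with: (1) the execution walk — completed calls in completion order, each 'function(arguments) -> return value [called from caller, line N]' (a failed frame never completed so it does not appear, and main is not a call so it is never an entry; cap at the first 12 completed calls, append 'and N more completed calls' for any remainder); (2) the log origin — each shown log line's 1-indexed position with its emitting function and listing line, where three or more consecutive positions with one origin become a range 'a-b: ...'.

Answer: the defect is in tally_events at line 25.
Key fact: The two runs log identically and part ways only at the printed values.
Call chain: main -> tally_events(20, 3) (called at line 40).
First divergence: none; the two logs match at every position.
Execution walk:
  merge_totals([11, 12, 10, 7, 9, 8, 3], 10) -> 2  [called from fold_scores, line 9]
  fold_scores([11, 12, 10, 7, 9, 8, 3], 10) -> 20  [called from main, line 36]
  weigh_samples([11, 12, 10, 7, 9, 8, 3]) -> 3  [called from main, line 38]
  tally_events(20, 3) -> 0  [called from main, line 40]
Log line origins:
  1 — main, line 35
  2 — fold_scores, line 8
  3 — merge_totals, line 2
  4 — fold_scores, line 10
  5 — main, line 37
  6 — weigh_samples, line 15
  7 — weigh_samples, line 20
  8 — main, line 39
  9 — tally_events, line 24
A correct fix: line 25: replace `%` with `+`.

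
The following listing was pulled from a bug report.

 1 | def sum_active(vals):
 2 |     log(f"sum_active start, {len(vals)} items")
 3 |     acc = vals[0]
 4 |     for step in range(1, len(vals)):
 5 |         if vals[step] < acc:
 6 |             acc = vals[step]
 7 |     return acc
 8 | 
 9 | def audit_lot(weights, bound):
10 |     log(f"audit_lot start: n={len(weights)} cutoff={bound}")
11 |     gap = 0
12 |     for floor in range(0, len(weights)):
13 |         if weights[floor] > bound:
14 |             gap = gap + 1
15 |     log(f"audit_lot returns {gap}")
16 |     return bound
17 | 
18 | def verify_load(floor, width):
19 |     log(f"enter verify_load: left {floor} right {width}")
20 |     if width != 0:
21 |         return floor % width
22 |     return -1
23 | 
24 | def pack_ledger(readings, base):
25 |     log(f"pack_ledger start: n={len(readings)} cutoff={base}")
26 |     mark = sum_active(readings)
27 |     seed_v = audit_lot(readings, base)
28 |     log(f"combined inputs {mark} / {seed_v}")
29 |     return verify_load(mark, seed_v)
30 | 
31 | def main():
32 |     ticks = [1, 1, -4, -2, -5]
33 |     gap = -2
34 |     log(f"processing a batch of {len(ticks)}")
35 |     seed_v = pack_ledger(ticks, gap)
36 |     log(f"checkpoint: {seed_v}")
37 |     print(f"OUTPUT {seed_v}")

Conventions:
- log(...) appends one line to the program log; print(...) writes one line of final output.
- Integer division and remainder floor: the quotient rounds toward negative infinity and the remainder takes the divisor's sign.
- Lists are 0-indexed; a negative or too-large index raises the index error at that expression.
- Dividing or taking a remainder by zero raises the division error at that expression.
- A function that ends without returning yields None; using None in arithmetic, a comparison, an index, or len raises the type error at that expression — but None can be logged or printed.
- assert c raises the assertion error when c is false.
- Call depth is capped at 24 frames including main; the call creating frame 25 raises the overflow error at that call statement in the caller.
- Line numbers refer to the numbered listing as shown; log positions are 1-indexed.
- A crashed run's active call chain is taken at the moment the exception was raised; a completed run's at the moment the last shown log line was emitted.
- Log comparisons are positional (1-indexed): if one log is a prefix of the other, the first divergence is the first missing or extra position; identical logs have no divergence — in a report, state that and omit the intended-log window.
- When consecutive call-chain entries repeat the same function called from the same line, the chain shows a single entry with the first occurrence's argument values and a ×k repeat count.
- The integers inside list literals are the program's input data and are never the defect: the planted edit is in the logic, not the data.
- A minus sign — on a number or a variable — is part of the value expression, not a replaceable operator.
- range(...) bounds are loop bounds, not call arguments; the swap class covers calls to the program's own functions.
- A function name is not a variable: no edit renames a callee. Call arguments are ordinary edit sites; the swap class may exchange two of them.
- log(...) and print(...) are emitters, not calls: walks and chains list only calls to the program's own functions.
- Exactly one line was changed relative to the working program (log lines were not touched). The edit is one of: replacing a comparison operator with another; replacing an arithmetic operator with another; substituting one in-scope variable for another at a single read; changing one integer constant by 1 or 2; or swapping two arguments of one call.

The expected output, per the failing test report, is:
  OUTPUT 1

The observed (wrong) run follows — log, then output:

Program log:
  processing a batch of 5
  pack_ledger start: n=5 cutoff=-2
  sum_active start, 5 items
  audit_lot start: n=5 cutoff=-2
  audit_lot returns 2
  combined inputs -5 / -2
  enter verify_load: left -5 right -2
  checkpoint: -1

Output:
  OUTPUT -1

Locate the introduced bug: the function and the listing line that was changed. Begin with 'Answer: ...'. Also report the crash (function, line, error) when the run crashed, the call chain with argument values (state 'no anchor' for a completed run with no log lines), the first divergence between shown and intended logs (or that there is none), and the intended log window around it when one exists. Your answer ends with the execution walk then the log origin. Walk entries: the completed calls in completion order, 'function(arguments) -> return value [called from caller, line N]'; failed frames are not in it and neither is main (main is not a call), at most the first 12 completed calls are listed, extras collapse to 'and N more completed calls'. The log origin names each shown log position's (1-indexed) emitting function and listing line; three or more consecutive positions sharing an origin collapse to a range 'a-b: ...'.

Answer: the defect is in audit_lot at line 16.
The tell: Position 6 is the first bad log line: 'combined inputs -5 / -2' should read 'combined inputs -5 / 2'.
Call chain: main.
First divergence: position 6 — the shown line 'combined inputs -5 / -2' should read 'combined inputs -5 / 2'.
Intended log window:
  4: audit_lot start: n=5 cutoff=-2
  5: audit_lot returns 2
  6: combined inputs -5 / 2
  7: enter verify_load: left -5 right 2
Execution walk:
  sum_active([1, 1, -4, -2, -5]) -> -5  [called from pack_ledger, line 26]
  audit_lot([1, 1, -4, -2, -5], -2) -> -2  [called from pack_ledger, line 27]
  verify_load(-5, -2) -> -1  [called from pack_ledger, line 29]
  pack_ledger([1, 1, -4, -2, -5], -2) -> -1  [called from main, line 35]
Origin of each log line:
  1 — main, line 34
  2 — pack_ledger, line 25
  3 — sum_active, line 2
  4 — audit_lot, line 10
  5 — audit_lot, line 15
  6 — pack_ledger, line 28
  7 — verify_load, line 19
  8 — main, line 36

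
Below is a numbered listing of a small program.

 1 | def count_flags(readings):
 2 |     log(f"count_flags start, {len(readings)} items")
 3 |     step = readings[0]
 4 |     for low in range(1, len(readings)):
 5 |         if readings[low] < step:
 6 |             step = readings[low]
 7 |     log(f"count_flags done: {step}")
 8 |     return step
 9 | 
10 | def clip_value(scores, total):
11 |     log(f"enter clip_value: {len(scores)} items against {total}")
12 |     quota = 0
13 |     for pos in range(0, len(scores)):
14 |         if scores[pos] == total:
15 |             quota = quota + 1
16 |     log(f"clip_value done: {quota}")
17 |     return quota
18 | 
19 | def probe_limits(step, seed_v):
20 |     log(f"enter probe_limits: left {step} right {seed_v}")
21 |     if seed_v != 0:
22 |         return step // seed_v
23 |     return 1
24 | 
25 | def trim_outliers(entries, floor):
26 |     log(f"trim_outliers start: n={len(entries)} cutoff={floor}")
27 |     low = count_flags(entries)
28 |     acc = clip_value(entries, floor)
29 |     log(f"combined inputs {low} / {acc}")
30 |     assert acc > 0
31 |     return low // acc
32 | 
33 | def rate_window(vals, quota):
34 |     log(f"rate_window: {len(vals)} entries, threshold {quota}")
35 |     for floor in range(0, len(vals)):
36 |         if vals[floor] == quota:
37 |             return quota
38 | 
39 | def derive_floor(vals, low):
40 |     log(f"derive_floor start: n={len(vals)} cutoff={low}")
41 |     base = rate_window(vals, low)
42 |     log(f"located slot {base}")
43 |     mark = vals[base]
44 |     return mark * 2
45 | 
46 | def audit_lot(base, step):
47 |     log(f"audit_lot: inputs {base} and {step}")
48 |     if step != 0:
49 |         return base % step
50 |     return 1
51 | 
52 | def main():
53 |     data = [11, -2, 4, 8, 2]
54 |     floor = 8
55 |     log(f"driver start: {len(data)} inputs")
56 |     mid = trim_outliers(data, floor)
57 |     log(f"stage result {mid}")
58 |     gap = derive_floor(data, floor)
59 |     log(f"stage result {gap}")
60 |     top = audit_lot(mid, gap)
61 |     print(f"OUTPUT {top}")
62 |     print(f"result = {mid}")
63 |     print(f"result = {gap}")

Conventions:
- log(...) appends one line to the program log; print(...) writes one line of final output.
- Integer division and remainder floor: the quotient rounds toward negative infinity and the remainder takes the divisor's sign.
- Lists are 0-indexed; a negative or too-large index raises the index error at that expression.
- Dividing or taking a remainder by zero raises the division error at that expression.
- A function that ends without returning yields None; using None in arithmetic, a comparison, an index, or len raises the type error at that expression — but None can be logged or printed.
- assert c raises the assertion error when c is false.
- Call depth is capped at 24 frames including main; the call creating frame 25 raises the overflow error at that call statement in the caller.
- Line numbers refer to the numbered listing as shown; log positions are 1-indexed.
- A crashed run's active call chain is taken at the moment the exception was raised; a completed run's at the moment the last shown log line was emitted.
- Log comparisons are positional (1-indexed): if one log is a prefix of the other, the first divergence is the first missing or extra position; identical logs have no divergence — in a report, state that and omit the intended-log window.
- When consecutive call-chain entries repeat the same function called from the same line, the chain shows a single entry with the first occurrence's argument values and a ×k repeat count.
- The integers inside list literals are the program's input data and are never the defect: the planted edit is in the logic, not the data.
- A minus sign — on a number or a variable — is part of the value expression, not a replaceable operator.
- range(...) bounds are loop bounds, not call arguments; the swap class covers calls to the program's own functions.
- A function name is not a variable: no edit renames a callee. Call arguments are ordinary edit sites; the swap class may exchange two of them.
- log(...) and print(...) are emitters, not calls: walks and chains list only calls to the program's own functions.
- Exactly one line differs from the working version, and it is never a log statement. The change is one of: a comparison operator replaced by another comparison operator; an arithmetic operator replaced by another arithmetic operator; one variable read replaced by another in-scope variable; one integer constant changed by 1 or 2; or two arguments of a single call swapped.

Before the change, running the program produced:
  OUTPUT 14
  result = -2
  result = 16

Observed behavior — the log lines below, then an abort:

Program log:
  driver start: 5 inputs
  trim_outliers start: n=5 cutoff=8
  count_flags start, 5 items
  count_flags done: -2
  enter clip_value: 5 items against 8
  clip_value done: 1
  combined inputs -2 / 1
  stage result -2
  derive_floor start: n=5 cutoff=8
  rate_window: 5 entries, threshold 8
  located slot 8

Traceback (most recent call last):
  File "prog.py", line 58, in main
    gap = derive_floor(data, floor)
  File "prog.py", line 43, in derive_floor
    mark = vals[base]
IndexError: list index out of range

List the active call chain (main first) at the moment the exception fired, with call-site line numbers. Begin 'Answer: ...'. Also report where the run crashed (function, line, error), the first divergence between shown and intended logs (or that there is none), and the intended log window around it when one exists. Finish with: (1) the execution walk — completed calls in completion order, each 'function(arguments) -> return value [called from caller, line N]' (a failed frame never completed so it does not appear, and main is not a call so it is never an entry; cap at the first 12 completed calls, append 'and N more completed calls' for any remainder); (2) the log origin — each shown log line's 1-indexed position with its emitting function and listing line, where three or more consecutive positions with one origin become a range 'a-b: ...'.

Answer: main -> derive_floor (called at line 58).
Key observation: Everything matches until log position 11, which reads 'located slot 8' in place of 'located slot 3'.
Crash: derive_floor, line 43, IndexError.
First divergence: position 11 — shown 'located slot 8', intended 'located slot 3'.
Intended log window:
  9: derive_floor start: n=5 cutoff=8
  10: rate_window: 5 entries, threshold 8
  11: located slot 3
  12: stage result 16
Execution walk:
  count_flags([11, -2, 4, 8, 2]) -> -2  [called from trim_outliers, line 27]
  clip_value([11, -2, 4, 8, 2], 8) -> 1  [called from trim_outliers, line 28]
  trim_outliers([11, -2, 4, 8, 2], 8) -> -2  [called from main, line 56]
  rate_window([11, -2, 4, 8, 2], 8) -> 8  [called from derive_floor, line 41]
Log origin:
  1: from main, line 55
  2: from trim_outliers, line 26
  3: from count_flags, line 2
  4: from count_flags, line 7
  5: from clip_value, line 11
  6: from clip_value, line 16
  7: from trim_outliers, line 29
  8: from main, line 57
  9: from derive_floor, line 40
  10: from rate_window, line 34
  11: from derive_floor, line 42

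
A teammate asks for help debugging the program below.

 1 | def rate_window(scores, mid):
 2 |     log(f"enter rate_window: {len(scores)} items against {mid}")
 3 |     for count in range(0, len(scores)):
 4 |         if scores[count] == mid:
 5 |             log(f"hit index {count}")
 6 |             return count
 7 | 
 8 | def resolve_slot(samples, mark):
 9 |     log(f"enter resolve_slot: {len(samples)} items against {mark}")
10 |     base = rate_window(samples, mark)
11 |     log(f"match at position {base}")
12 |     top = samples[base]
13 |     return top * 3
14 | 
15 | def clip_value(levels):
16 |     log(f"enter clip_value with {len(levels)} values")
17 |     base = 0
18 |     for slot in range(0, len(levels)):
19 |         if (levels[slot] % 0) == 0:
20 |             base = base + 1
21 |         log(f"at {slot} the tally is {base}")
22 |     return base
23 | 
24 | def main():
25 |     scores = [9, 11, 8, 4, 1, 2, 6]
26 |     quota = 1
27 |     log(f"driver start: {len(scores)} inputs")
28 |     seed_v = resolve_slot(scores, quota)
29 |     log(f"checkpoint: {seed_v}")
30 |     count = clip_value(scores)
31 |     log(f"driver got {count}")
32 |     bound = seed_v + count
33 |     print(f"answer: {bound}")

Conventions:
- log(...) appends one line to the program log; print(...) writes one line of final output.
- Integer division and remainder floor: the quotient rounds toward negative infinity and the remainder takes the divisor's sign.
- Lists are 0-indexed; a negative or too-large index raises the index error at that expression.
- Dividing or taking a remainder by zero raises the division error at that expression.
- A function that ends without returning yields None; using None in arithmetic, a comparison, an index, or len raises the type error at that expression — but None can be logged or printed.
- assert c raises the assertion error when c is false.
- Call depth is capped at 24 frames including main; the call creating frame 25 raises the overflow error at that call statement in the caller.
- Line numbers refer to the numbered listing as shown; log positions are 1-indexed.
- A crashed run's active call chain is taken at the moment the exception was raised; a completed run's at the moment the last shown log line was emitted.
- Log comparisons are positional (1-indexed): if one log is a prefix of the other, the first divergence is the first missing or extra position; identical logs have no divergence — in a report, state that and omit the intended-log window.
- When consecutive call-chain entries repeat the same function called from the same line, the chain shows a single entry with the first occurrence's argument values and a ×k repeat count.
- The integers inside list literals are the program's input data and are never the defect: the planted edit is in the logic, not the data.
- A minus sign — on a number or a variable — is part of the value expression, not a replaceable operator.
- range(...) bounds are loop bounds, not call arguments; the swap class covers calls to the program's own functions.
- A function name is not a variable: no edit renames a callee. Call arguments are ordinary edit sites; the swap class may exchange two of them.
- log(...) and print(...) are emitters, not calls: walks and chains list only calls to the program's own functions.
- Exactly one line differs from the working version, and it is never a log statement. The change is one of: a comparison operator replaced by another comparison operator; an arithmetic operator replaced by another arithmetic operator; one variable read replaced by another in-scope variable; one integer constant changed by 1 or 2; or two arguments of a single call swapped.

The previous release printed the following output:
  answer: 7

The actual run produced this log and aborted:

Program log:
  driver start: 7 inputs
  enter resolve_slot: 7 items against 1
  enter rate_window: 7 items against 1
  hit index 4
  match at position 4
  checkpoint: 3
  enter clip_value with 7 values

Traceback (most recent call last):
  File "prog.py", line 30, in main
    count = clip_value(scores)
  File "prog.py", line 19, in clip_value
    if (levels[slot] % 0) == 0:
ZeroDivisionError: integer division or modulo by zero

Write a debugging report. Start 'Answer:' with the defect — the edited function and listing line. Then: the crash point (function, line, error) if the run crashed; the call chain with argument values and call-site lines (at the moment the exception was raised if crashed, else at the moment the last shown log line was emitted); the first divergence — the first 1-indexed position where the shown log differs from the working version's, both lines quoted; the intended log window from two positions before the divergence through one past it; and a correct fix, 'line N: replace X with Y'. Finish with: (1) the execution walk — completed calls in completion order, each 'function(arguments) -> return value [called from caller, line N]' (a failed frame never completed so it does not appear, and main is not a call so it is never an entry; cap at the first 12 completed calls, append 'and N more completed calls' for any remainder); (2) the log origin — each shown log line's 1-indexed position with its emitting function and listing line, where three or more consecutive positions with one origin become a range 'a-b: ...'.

Answer: the defect is in clip_value at line 19.
Core observation: The log ends early — 7 lines, where the working version next logs 'at 0 the tally is 0'.
Crash: clip_value, line 19, ZeroDivisionError.
Call chain: main -> clip_value([9, 11, 8, 4, 1, 2, 6]) (called at line 30).
First divergence: position 8 — the faulty run's log ends after 7 lines; the working version continues with 'at 0 the tally is 0'.
Intended log window:
  6: checkpoint: 3
  7: enter clip_value with 7 values
  8: at 0 the tally is 0
  9: at 1 the tally is 0
Execution walk:
  rate_window([9, 11, 8, 4, 1, 2, 6], 1) -> 4  [called from resolve_slot, line 10]
  resolve_slot([9, 11, 8, 4, 1, 2, 6], 1) -> 3  [called from main, line 28]
Log line origins:
  1: from main, line 27
  2: from resolve_slot, line 9
  3: from rate_window, line 2
  4: from rate_window, line 5
  5: from resolve_slot, line 11
  6: from main, line 29
  7: from clip_value, line 16
A correct fix: line 19: replace `levels[slot] % 0` with `levels[slot] % 2`.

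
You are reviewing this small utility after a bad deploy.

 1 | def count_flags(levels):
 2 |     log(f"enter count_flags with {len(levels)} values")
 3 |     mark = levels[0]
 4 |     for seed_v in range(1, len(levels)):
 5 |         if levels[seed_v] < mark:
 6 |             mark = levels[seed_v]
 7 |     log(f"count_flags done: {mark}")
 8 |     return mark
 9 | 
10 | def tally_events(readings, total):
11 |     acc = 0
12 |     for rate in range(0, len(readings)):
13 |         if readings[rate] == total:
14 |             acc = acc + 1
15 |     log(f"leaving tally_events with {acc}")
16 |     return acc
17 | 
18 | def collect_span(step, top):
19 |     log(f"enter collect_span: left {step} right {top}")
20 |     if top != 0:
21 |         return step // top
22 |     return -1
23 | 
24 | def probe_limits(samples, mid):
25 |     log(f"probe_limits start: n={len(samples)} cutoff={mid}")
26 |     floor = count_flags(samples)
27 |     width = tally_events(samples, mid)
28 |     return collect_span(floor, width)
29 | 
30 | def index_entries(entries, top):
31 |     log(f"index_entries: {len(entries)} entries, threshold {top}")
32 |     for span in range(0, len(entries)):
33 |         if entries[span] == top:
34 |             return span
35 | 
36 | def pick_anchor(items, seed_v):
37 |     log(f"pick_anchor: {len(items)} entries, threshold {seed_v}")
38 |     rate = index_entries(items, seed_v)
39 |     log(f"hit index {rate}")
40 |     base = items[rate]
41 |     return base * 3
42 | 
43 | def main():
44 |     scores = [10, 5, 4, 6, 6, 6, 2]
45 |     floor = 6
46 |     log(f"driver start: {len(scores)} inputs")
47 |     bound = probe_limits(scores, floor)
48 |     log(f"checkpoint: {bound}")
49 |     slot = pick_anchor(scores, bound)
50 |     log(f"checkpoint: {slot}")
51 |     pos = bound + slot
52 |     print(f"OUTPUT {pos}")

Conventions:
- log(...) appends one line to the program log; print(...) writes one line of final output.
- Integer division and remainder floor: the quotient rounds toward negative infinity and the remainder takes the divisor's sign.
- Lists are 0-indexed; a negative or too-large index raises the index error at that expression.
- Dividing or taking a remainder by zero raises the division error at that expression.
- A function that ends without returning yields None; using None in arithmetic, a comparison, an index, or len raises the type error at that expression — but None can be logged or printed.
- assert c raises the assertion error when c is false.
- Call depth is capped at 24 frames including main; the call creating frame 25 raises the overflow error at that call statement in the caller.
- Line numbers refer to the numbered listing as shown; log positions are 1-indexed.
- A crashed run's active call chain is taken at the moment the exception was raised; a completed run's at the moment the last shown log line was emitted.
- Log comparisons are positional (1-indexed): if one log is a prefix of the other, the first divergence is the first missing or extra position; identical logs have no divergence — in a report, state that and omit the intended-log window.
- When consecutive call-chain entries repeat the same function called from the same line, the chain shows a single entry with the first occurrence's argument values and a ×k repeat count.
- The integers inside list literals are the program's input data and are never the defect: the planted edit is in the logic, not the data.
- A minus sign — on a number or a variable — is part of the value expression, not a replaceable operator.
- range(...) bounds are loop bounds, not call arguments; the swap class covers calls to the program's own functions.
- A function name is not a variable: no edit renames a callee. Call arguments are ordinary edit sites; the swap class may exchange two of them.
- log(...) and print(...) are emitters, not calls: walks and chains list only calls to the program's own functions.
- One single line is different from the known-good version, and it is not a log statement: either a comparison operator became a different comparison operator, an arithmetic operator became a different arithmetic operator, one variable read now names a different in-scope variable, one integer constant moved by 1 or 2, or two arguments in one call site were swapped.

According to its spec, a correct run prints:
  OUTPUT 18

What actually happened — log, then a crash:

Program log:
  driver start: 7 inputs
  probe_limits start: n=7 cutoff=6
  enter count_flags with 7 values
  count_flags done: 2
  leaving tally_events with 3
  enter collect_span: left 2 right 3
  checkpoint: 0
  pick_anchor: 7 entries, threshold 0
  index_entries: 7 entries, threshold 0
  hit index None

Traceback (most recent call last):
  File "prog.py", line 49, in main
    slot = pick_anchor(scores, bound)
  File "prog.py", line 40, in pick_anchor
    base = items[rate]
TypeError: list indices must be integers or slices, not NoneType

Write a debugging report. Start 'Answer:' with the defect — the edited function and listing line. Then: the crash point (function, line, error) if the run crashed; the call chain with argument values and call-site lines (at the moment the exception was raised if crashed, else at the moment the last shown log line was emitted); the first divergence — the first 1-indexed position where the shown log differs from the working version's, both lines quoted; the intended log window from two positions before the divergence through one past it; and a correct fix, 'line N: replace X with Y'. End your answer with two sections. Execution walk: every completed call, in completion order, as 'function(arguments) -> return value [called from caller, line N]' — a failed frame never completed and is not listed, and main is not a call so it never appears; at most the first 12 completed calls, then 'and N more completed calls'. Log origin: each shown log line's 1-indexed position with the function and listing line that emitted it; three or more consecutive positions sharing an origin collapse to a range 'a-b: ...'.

Answer: the defect is in main at line 49.
Core observation: Log line 8 is where behavior first shows: 'pick_anchor: 7 entries, threshold 0' appears instead of 'pick_anchor: 7 entries, threshold 6'.
Crash: pick_anchor, line 40, TypeError.
Call chain: main -> pick_anchor([10, 5, 4, 6, 6, 6, 2], 0) (called at line 49).
First divergence: position 8; shown 'pick_anchor: 7 entries, threshold 0' vs intended 'pick_anchor: 7 entries, threshold 6'.
Intended log window:
  6: enter collect_span: left 2 right 3
  7: checkpoint: 0
  8: pick_anchor: 7 entries, threshold 6
  9: index_entries: 7 entries, threshold 6
Execution walk:
  count_flags([10, 5, 4, 6, 6, 6, 2]) -> 2  [called from probe_limits, line 26]
  tally_events([10, 5, 4, 6, 6, 6, 2], 6) -> 3  [called from probe_limits, line 27]
  collect_span(2, 3) -> 0  [called from probe_limits, line 28]
  probe_limits([10, 5, 4, 6, 6, 6, 2], 6) -> 0  [called from main, line 47]
  index_entries([10, 5, 4, 6, 6, 6, 2], 0) -> None  [called from pick_anchor, line 38]
Log line origins:
  1 — main, line 46
  2 — probe_limits, line 25
  3 — count_flags, line 2
  4 — count_flags, line 7
  5 — tally_events, line 15
  6 — collect_span, line 19
  7 — main, line 48
  8 — pick_anchor, line 37
  9 — index_entries, line 31
  10 — pick_anchor, line 39
A correct fix: line 49: replace `bound` with `floor`.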